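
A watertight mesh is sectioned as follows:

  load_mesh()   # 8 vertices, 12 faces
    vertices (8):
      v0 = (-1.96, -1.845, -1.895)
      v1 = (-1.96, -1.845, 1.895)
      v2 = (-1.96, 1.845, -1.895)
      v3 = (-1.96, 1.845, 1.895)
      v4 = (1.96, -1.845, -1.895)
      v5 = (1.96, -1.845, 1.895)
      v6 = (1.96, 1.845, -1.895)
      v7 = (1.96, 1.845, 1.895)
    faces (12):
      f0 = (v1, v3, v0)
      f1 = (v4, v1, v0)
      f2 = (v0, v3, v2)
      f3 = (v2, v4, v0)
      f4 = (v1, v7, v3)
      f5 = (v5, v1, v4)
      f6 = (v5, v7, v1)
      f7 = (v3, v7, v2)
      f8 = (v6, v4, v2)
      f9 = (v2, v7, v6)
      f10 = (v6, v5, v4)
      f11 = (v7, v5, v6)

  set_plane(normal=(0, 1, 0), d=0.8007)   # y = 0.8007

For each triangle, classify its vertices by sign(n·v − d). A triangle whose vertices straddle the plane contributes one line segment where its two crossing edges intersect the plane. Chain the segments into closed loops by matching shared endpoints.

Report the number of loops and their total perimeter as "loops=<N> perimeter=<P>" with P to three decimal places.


Straddling triangles (8 of 12):
  (v1,v3,v0) [-+-] → (-1.96, 0.8007, 1.895)–(-1.96, 0.8007, 0.822399)  len=1.0726
  (v0,v3,v2) [-++] → (-1.96, 0.8007, 0.822399)–(-1.96, 0.8007, -1.895)  len=2.7174
  (v2,v4,v0) [+--] → (-0.850608, 0.8007, -1.895)–(-1.96, 0.8007, -1.895)  len=1.1094
  (v1,v7,v3) [-++] → (0.850608, 0.8007, 1.895)–(-1.96, 0.8007, 1.895)  len=2.8106
  (v5,v7,v1) [-+-] → (1.96, 0.8007, 1.895)–(0.850608, 0.8007, 1.895)  len=1.1094
  (v6,v4,v2) [+-+] → (1.96, 0.8007, -1.895)–(-0.850608, 0.8007, -1.895)  len=2.8106
  (v6,v5,v4) [+--] → (1.96, 0.8007, -0.822399)–(1.96, 0.8007, -1.895)  len=1.0726
  (v7,v5,v6) [+-+] → (1.96, 0.8007, 1.895)–(1.96, 0.8007, -0.822399)  len=2.7174

Chained into 1 loop(s):
  loop 1: 8 segments, perimeter = 15.4200
Total perimeter = 15.420

loops=1 perimeter=15.420


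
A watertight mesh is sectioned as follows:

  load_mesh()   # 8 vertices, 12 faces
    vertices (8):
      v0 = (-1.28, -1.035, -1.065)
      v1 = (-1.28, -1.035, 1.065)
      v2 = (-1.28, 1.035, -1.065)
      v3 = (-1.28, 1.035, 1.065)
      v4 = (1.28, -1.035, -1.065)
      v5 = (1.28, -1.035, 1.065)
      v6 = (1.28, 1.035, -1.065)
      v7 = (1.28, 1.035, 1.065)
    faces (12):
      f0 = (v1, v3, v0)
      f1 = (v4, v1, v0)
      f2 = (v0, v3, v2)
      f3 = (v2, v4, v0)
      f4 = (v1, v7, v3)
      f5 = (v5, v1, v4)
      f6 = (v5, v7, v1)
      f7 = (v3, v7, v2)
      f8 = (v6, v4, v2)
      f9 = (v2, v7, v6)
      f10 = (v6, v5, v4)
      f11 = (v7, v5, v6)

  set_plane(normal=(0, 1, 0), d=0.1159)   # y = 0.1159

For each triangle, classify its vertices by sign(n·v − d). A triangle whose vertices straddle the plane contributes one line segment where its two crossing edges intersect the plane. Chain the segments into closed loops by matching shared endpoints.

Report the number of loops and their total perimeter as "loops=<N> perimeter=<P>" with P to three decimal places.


Straddling triangles (8 of 12):
  (v1,v3,v0) [-+-] → (-1.28, 0.1159, 1.065)–(-1.28, 0.1159, 0.119259)  len=0.9457
  (v0,v3,v2) [-++] → (-1.28, 0.1159, 0.119259)–(-1.28, 0.1159, -1.065)  len=1.1843
  (v2,v4,v0) [+--] → (-0.143335, 0.1159, -1.065)–(-1.28, 0.1159, -1.065)  len=1.1367
  (v1,v7,v3) [-++] → (0.143335, 0.1159, 1.065)–(-1.28, 0.1159, 1.065)  len=1.4233
  (v5,v7,v1) [-+-] → (1.28, 0.1159, 1.065)–(0.143335, 0.1159, 1.065)  len=1.1367
  (v6,v4,v2) [+-+] → (1.28, 0.1159, -1.065)–(-0.143335, 0.1159, -1.065)  len=1.4233
  (v6,v5,v4) [+--] → (1.28, 0.1159, -0.119259)–(1.28, 0.1159, -1.065)  len=0.9457
  (v7,v5,v6) [+-+] → (1.28, 0.1159, 1.065)–(1.28, 0.1159, -0.119259)  len=1.1843

Chained into 1 loop(s):
  loop 1: 8 segments, perimeter = 9.3800
Total perimeter = 9.380

loops=1 perimeter=9.380


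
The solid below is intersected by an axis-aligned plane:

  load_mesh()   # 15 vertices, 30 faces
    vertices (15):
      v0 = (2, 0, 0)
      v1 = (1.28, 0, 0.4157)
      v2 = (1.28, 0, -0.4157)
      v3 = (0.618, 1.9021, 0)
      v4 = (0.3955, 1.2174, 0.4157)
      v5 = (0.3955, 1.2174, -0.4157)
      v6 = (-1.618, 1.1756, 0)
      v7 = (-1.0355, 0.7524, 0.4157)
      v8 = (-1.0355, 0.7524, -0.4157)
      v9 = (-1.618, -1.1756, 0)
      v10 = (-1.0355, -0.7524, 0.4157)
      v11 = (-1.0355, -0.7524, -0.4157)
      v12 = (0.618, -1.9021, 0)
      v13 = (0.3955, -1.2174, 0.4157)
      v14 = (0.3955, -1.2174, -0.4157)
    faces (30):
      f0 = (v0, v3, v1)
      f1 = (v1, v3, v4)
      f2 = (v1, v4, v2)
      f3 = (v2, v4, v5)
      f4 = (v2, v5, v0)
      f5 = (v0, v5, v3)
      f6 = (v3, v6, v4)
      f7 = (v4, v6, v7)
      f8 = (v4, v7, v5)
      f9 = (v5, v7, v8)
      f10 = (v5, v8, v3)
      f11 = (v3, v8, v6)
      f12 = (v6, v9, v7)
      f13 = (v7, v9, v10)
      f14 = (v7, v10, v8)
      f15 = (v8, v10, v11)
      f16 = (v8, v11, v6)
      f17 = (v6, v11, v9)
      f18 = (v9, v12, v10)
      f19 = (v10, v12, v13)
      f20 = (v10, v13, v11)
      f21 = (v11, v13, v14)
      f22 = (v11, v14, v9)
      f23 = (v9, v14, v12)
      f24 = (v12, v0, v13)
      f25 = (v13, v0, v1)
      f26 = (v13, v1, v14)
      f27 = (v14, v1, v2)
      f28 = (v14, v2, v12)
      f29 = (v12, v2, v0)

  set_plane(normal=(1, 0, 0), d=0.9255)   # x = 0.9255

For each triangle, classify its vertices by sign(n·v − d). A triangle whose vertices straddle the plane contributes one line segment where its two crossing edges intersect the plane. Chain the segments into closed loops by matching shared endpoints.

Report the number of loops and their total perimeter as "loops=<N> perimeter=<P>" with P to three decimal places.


Straddling triangles (12 of 30):
  (v0,v3,v1) [+-+] → (0.9255, 1.47888, 0)–(0.9255, 1.01857, 0.193093)  len=0.4992
  (v1,v3,v4) [+--] → (0.9255, 1.01857, 0.193093)–(0.9255, 0.487923, 0.4157)  len=0.5754
  (v1,v4,v2) [+-+] → (0.9255, 0.487923, 0.4157)–(0.9255, 0.487923, -0.082482)  len=0.4982
  (v2,v4,v5) [+--] → (0.9255, 0.487923, -0.082482)–(0.9255, 0.487923, -0.4157)  len=0.3332
  (v2,v5,v0) [+-+] → (0.9255, 0.487923, -0.4157)–(0.9255, 0.815267, -0.278386)  len=0.3550
  (v0,v5,v3) [+--] → (0.9255, 0.815267, -0.278386)–(0.9255, 1.47888, 0)  len=0.7196
  (v12,v0,v13) [-+-] → (0.9255, -1.47888, 0)–(0.9255, -0.815267, 0.278386)  len=0.7196
  (v13,v0,v1) [-++] → (0.9255, -0.815267, 0.278386)–(0.9255, -0.487923, 0.4157)  len=0.3550
  (v13,v1,v14) [-+-] → (0.9255, -0.487923, 0.4157)–(0.9255, -0.487923, 0.082482)  len=0.3332
  (v14,v1,v2) [-++] → (0.9255, -0.487923, 0.082482)–(0.9255, -0.487923, -0.4157)  len=0.4982
  (v14,v2,v12) [-+-] → (0.9255, -0.487923, -0.4157)–(0.9255, -1.01857, -0.193093)  len=0.5754
  (v12,v2,v0) [-++] → (0.9255, -1.01857, -0.193093)–(0.9255, -1.47888, 0)  len=0.4992

Chained into 2 loop(s):
  loop 1: 6 segments, perimeter = 2.9806
  loop 2: 6 segments, perimeter = 2.9806
Total perimeter = 5.961

loops=2 perimeter=5.961


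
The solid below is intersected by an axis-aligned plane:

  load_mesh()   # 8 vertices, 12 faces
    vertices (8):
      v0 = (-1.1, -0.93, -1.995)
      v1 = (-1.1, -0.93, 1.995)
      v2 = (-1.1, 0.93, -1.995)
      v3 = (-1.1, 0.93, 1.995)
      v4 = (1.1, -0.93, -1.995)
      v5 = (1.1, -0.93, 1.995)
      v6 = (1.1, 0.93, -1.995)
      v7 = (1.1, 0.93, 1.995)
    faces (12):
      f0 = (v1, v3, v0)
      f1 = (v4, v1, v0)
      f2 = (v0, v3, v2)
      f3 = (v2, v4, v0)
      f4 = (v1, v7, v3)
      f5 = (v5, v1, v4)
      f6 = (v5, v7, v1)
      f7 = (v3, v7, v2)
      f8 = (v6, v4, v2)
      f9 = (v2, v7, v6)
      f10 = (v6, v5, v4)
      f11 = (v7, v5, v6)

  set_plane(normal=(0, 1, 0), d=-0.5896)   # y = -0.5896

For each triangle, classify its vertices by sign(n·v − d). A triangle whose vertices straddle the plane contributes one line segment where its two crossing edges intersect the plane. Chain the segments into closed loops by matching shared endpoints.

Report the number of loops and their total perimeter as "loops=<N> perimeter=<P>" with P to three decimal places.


loops=1 perimeter=12.380

Straddling triangles (8 of 12):
  (v1,v3,v0) [-+-] → (-1.1, -0.5896, 1.995)–(-1.1, -0.5896, -1.26479)  len=3.2598
  (v0,v3,v2) [-++] → (-1.1, -0.5896, -1.26479)–(-1.1, -0.5896, -1.995)  len=0.7302
  (v2,v4,v0) [+--] → (0.697376, -0.5896, -1.995)–(-1.1, -0.5896, -1.995)  len=1.7974
  (v1,v7,v3) [-++] → (-0.697376, -0.5896, 1.995)–(-1.1, -0.5896, 1.995)  len=0.4026
  (v5,v7,v1) [-+-] → (1.1, -0.5896, 1.995)–(-0.697376, -0.5896, 1.995)  len=1.7974
  (v6,v4,v2) [+-+] → (1.1, -0.5896, -1.995)–(0.697376, -0.5896, -1.995)  len=0.4026
  (v6,v5,v4) [+--] → (1.1, -0.5896, 1.26479)–(1.1, -0.5896, -1.995)  len=3.2598
  (v7,v5,v6) [+-+] → (1.1, -0.5896, 1.995)–(1.1, -0.5896, 1.26479)  len=0.7302

Chained into 1 loop(s):
  loop 1: 8 segments, perimeter = 12.3800
Total perimeter = 12.380


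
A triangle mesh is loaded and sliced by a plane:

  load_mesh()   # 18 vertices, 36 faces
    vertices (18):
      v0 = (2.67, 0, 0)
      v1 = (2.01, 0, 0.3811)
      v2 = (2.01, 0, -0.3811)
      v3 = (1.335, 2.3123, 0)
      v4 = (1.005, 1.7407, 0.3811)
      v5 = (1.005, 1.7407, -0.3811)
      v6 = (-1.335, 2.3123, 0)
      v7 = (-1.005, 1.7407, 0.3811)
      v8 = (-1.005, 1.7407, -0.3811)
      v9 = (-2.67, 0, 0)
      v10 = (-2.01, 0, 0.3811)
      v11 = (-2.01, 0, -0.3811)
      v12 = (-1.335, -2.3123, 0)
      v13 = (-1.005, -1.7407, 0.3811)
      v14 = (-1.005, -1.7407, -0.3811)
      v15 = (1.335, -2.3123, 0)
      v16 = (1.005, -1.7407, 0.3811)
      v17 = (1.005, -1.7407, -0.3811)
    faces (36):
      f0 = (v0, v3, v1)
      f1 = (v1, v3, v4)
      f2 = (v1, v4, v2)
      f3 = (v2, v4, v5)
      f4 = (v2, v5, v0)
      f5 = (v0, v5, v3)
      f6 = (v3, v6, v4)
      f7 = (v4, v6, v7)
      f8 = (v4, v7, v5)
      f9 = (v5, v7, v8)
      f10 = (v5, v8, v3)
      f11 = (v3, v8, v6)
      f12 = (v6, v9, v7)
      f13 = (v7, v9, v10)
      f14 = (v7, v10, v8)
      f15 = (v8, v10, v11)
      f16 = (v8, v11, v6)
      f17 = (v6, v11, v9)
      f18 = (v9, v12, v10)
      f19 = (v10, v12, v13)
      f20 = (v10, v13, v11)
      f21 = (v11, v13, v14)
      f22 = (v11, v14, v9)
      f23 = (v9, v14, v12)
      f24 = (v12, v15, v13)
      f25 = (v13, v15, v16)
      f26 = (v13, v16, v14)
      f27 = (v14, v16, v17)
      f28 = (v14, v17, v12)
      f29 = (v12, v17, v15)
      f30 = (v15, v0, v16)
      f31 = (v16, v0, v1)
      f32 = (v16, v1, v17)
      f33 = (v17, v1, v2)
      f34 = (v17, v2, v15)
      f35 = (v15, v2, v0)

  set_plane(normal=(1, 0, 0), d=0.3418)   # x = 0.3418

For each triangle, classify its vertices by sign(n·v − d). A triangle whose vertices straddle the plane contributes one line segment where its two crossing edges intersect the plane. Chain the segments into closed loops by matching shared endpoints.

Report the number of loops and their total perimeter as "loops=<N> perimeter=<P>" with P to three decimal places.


Straddling triangles (12 of 36):
  (v3,v6,v4) [+-+] → (0.3418, 2.3123, 0)–(0.3418, 1.9027, 0.273089)  len=0.4923
  (v4,v6,v7) [+--] → (0.3418, 1.9027, 0.273089)–(0.3418, 1.7407, 0.3811)  len=0.1947
  (v4,v7,v5) [+-+] → (0.3418, 1.7407, 0.3811)–(0.3418, 1.7407, -0.129612)  len=0.5107
  (v5,v7,v8) [+--] → (0.3418, 1.7407, -0.129612)–(0.3418, 1.7407, -0.3811)  len=0.2515
  (v5,v8,v3) [+-+] → (0.3418, 1.7407, -0.3811)–(0.3418, 2.06969, -0.161756)  len=0.3954
  (v3,v8,v6) [+--] → (0.3418, 2.06969, -0.161756)–(0.3418, 2.3123, 0)  len=0.2916
  (v12,v15,v13) [-+-] → (0.3418, -2.3123, 0)–(0.3418, -2.06969, 0.161756)  len=0.2916
  (v13,v15,v16) [-++] → (0.3418, -2.06969, 0.161756)–(0.3418, -1.7407, 0.3811)  len=0.3954
  (v13,v16,v14) [-+-] → (0.3418, -1.7407, 0.3811)–(0.3418, -1.7407, 0.129612)  len=0.2515
  (v14,v16,v17) [-++] → (0.3418, -1.7407, 0.129612)–(0.3418, -1.7407, -0.3811)  len=0.5107
  (v14,v17,v12) [-+-] → (0.3418, -1.7407, -0.3811)–(0.3418, -1.9027, -0.273089)  len=0.1947
  (v12,v17,v15) [-++] → (0.3418, -1.9027, -0.273089)–(0.3418, -2.3123, 0)  len=0.4923

Chained into 2 loop(s):
  loop 1: 6 segments, perimeter = 2.1362
  loop 2: 6 segments, perimeter = 2.1362
Total perimeter = 4.272

loops=2 perimeter=4.272


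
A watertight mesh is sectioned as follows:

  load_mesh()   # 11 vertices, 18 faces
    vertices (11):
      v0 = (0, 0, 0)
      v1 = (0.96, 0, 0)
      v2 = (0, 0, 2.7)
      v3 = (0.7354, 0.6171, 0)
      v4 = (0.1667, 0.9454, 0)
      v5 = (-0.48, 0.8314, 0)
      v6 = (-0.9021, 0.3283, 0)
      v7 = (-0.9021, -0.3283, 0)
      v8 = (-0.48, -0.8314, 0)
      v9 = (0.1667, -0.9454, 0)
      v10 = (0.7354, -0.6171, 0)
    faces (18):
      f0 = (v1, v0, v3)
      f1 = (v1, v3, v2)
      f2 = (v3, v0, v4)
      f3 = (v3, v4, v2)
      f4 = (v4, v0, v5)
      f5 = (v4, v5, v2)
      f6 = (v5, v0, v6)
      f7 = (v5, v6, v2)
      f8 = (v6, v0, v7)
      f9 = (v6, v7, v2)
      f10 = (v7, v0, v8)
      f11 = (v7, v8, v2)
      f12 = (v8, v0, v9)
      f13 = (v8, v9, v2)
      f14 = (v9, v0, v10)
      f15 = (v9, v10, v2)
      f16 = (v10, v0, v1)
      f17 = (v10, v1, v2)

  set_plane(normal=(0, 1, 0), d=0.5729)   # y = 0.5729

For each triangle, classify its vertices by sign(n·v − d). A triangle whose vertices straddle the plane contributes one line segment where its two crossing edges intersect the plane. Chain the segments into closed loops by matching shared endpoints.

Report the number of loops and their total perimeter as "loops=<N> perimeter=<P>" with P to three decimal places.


Straddling triangles (8 of 18):
  (v1,v0,v3) [--+] → (0.682727, 0.5729, 0)–(0.751487, 0.5729, 0)  len=0.0688
  (v1,v3,v2) [-+-] → (0.751487, 0.5729, 0)–(0.682727, 0.5729, 0.193388)  len=0.2052
  (v3,v0,v4) [+-+] → (0.682727, 0.5729, 0)–(0.101018, 0.5729, 0)  len=0.5817
  (v3,v4,v2) [++-] → (0.101018, 0.5729, 1.06384)–(0.682727, 0.5729, 0.193388)  len=1.0469
  (v4,v0,v5) [+-+] → (0.101018, 0.5729, 0)–(-0.330758, 0.5729, 0)  len=0.4318
  (v4,v5,v2) [++-] → (-0.330758, 0.5729, 0.839488)–(0.101018, 0.5729, 1.06384)  len=0.4866
  (v5,v0,v6) [+--] → (-0.330758, 0.5729, 0)–(-0.696881, 0.5729, 0)  len=0.3661
  (v5,v6,v2) [+--] → (-0.696881, 0.5729, 0)–(-0.330758, 0.5729, 0.839488)  len=0.9159

Chained into 1 loop(s):
  loop 1: 8 segments, perimeter = 4.1030
Total perimeter = 4.103

loops=1 perimeter=4.103


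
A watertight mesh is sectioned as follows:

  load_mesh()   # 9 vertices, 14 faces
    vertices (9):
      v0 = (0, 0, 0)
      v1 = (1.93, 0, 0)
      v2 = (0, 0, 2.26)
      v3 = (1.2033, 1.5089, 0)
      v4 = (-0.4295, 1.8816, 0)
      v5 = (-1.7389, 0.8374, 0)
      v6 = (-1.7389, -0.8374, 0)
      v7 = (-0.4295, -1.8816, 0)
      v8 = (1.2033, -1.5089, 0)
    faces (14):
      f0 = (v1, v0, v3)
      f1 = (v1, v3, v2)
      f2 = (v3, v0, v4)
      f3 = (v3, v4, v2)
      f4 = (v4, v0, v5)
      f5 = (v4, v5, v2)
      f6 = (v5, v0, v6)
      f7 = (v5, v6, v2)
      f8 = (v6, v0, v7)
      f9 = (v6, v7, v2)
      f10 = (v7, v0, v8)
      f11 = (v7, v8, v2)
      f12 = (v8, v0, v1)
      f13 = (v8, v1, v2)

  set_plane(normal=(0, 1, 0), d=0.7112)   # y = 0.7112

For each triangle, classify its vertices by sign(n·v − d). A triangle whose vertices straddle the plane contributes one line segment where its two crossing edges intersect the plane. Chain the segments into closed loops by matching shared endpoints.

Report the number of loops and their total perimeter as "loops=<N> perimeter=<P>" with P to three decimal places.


Straddling triangles (8 of 14):
  (v1,v0,v3) [--+] → (0.567159, 0.7112, 0)–(1.58748, 0.7112, 0)  len=1.0203
  (v1,v3,v2) [-+-] → (1.58748, 0.7112, 0)–(0.567159, 0.7112, 1.19478)  len=1.5712
  (v3,v0,v4) [+-+] → (0.567159, 0.7112, 0)–(-0.162341, 0.7112, 0)  len=0.7295
  (v3,v4,v2) [++-] → (-0.162341, 0.7112, 1.40577)–(0.567159, 0.7112, 1.19478)  len=0.7594
  (v4,v0,v5) [+-+] → (-0.162341, 0.7112, 0)–(-1.47684, 0.7112, 0)  len=1.3145
  (v4,v5,v2) [++-] → (-1.47684, 0.7112, 0.340592)–(-0.162341, 0.7112, 1.40577)  len=1.6919
  (v5,v0,v6) [+--] → (-1.47684, 0.7112, 0)–(-1.7389, 0.7112, 0)  len=0.2621
  (v5,v6,v2) [+--] → (-1.7389, 0.7112, 0)–(-1.47684, 0.7112, 0.340592)  len=0.4297

Chained into 1 loop(s):
  loop 1: 8 segments, perimeter = 7.7786
Total perimeter = 7.779

loops=1 perimeter=7.779


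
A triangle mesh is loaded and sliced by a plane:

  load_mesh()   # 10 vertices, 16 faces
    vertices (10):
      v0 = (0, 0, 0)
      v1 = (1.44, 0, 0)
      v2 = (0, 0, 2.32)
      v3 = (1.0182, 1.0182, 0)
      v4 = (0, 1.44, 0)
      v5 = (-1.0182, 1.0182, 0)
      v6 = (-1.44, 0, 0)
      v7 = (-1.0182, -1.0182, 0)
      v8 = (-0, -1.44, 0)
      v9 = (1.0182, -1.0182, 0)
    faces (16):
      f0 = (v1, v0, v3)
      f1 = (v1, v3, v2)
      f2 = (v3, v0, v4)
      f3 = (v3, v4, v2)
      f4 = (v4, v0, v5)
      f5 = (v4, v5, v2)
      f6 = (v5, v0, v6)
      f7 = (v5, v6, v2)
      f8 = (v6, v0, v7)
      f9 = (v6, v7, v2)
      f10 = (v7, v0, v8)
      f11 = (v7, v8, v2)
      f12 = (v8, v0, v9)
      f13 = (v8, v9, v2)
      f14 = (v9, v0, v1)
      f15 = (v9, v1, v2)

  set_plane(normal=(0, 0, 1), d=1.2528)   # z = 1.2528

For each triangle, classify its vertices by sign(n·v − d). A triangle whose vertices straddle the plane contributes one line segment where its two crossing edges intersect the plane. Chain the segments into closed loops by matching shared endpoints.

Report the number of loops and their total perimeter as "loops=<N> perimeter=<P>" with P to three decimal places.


loops=1 perimeter=4.056

Straddling triangles (8 of 16):
  (v1,v3,v2) [--+] → (0.468372, 0.468372, 1.2528)–(0.6624, 0, 1.2528)  len=0.5070
  (v3,v4,v2) [--+] → (0, 0.6624, 1.2528)–(0.468372, 0.468372, 1.2528)  len=0.5070
  (v4,v5,v2) [--+] → (-0.468372, 0.468372, 1.2528)–(0, 0.6624, 1.2528)  len=0.5070
  (v5,v6,v2) [--+] → (-0.6624, 0, 1.2528)–(-0.468372, 0.468372, 1.2528)  len=0.5070
  (v6,v7,v2) [--+] → (-0.468372, -0.468372, 1.2528)–(-0.6624, 0, 1.2528)  len=0.5070
  (v7,v8,v2) [--+] → (0, -0.6624, 1.2528)–(-0.468372, -0.468372, 1.2528)  len=0.5070
  (v8,v9,v2) [--+] → (0.468372, -0.468372, 1.2528)–(0, -0.6624, 1.2528)  len=0.5070
  (v9,v1,v2) [--+] → (0.6624, 0, 1.2528)–(0.468372, -0.468372, 1.2528)  len=0.5070

Chained into 1 loop(s):
  loop 1: 8 segments, perimeter = 4.0558
Total perimeter = 4.056


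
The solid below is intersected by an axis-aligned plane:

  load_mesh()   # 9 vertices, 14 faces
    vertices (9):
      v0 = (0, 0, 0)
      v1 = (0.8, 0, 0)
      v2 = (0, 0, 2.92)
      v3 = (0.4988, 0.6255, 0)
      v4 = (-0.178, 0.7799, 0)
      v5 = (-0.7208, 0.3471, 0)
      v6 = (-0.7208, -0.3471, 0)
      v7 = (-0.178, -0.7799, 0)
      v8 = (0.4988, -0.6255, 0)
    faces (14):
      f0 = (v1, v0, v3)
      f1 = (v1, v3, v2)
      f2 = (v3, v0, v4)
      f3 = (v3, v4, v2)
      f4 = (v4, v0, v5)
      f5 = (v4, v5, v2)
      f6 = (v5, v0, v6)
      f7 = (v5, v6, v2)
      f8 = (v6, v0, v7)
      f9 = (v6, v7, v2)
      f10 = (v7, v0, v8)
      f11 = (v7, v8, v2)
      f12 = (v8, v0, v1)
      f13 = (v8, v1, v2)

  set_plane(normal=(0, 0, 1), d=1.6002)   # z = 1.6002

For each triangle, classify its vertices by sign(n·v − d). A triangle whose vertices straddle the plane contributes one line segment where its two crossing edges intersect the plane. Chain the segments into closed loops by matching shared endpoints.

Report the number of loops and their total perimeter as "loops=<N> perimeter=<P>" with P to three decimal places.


Straddling triangles (7 of 14):
  (v1,v3,v2) [--+] → (0.225451, 0.282717, 1.6002)–(0.361589, 0, 1.6002)  len=0.3138
  (v3,v4,v2) [--+] → (-0.0804536, 0.352504, 1.6002)–(0.225451, 0.282717, 1.6002)  len=0.3138
  (v4,v5,v2) [--+] → (-0.325792, 0.156884, 1.6002)–(-0.0804536, 0.352504, 1.6002)  len=0.3138
  (v5,v6,v2) [--+] → (-0.325792, -0.156884, 1.6002)–(-0.325792, 0.156884, 1.6002)  len=0.3138
  (v6,v7,v2) [--+] → (-0.0804536, -0.352504, 1.6002)–(-0.325792, -0.156884, 1.6002)  len=0.3138
  (v7,v8,v2) [--+] → (0.225451, -0.282717, 1.6002)–(-0.0804536, -0.352504, 1.6002)  len=0.3138
  (v8,v1,v2) [--+] → (0.361589, 0, 1.6002)–(0.225451, -0.282717, 1.6002)  len=0.3138

Chained into 1 loop(s):
  loop 1: 7 segments, perimeter = 2.1964
Total perimeter = 2.196

loops=1 perimeter=2.196


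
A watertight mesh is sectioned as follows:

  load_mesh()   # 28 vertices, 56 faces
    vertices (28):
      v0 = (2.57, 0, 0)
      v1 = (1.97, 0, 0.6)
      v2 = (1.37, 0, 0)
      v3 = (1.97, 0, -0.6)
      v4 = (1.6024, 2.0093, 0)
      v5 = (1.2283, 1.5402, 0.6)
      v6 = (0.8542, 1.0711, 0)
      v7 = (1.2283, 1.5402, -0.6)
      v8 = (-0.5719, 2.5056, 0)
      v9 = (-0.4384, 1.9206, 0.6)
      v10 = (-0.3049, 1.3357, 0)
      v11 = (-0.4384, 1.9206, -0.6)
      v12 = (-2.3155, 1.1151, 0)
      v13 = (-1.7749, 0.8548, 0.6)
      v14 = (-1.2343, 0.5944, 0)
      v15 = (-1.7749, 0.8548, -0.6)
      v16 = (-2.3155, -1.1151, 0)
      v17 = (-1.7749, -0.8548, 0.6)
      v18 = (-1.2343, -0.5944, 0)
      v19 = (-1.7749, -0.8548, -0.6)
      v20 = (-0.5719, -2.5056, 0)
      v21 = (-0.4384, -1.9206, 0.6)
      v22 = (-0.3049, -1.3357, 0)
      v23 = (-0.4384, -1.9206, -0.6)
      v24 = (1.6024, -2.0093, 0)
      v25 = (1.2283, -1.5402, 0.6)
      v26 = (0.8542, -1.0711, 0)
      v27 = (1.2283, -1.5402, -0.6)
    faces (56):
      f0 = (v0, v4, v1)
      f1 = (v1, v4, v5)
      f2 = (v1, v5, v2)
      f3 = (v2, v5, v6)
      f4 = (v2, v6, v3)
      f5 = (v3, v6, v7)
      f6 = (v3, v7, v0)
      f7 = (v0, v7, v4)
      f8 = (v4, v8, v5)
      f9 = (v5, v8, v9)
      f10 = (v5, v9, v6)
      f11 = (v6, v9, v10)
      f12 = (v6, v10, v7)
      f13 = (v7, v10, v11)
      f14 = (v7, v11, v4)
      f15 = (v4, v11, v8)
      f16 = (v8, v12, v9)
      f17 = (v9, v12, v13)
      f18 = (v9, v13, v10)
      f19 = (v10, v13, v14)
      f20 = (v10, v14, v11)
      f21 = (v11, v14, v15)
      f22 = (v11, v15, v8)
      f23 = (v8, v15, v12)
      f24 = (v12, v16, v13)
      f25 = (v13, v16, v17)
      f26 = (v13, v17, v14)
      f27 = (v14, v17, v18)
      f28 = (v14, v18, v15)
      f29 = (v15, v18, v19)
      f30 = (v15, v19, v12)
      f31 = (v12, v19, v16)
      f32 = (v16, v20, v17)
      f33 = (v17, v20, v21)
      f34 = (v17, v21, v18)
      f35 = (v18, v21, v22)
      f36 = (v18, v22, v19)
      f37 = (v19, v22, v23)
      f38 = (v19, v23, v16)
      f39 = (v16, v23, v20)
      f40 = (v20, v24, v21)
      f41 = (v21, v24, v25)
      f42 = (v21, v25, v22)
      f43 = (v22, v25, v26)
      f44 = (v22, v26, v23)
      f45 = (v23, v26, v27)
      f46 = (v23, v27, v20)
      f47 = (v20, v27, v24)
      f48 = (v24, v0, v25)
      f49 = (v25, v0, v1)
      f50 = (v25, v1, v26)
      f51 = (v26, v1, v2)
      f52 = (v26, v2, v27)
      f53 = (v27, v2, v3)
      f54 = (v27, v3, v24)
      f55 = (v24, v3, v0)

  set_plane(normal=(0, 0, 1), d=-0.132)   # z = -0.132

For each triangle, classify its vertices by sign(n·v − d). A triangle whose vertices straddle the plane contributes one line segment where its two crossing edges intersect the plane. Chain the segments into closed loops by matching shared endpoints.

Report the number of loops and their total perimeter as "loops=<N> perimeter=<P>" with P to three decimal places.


Straddling triangles (28 of 56):
  (v2,v6,v3) [++-] → (1.09968, 0.835458, -0.132)–(1.502, 0, -0.132)  len=0.9273
  (v3,v6,v7) [-+-] → (1.09968, 0.835458, -0.132)–(0.936502, 1.1743, -0.132)  len=0.3761
  (v3,v7,v0) [--+] → (2.27483, 0.338844, -0.132)–(2.438, 0, -0.132)  len=0.3761
  (v0,v7,v4) [+-+] → (2.27483, 0.338844, -0.132)–(1.5201, 1.9061, -0.132)  len=1.7395
  (v6,v10,v7) [++-] → (0.032404, 1.38069, -0.132)–(0.936502, 1.1743, -0.132)  len=0.9274
  (v7,v10,v11) [-+-] → (0.032404, 1.38069, -0.132)–(-0.33427, 1.46438, -0.132)  len=0.3761
  (v7,v11,v4) [--+] → (1.15342, 1.98979, -0.132)–(1.5201, 1.9061, -0.132)  len=0.3761
  (v4,v11,v8) [+-+] → (1.15342, 1.98979, -0.132)–(-0.54253, 2.3769, -0.132)  len=1.7396
  (v10,v14,v11) [++-] → (-1.0592, 0.886164, -0.132)–(-0.33427, 1.46438, -0.132)  len=0.9273
  (v11,v14,v15) [-+-] → (-1.0592, 0.886164, -0.132)–(-1.35323, 0.651688, -0.132)  len=0.3761
  (v11,v15,v8) [--+] → (-0.83656, 2.14242, -0.132)–(-0.54253, 2.3769, -0.132)  len=0.3761
  (v8,v15,v12) [+-+] → (-0.83656, 2.14242, -0.132)–(-2.19657, 1.05783, -0.132)  len=1.7395
  (v14,v18,v15) [++-] → (-1.35323, -0.275576, -0.132)–(-1.35323, 0.651688, -0.132)  len=0.9273
  (v15,v18,v19) [-+-] → (-1.35323, -0.275576, -0.132)–(-1.35323, -0.651688, -0.132)  len=0.3761
  (v15,v19,v12) [--+] → (-2.19657, 0.681722, -0.132)–(-2.19657, 1.05783, -0.132)  len=0.3761
  (v12,v19,v16) [+-+] → (-2.19657, 0.681722, -0.132)–(-2.19657, -1.05783, -0.132)  len=1.7396
  (v18,v22,v19) [++-] → (-0.6283, -1.2299, -0.132)–(-1.35323, -0.651688, -0.132)  len=0.9273
  (v19,v22,v23) [-+-] → (-0.6283, -1.2299, -0.132)–(-0.33427, -1.46438, -0.132)  len=0.3761
  (v19,v23,v16) [--+] → (-1.90254, -1.29231, -0.132)–(-2.19657, -1.05783, -0.132)  len=0.3761
  (v16,v23,v20) [+-+] → (-1.90254, -1.29231, -0.132)–(-0.54253, -2.3769, -0.132)  len=1.7395
  (v22,v26,v23) [++-] → (0.569828, -1.25799, -0.132)–(-0.33427, -1.46438, -0.132)  len=0.9274
  (v23,v26,v27) [-+-] → (0.569828, -1.25799, -0.132)–(0.936502, -1.1743, -0.132)  len=0.3761
  (v23,v27,v20) [--+] → (-0.175856, -2.29321, -0.132)–(-0.54253, -2.3769, -0.132)  len=0.3761
  (v20,v27,v24) [+-+] → (-0.175856, -2.29321, -0.132)–(1.5201, -1.9061, -0.132)  len=1.7396
  (v26,v2,v27) [++-] → (1.33883, -0.338844, -0.132)–(0.936502, -1.1743, -0.132)  len=0.9273
  (v27,v2,v3) [-+-] → (1.33883, -0.338844, -0.132)–(1.502, 0, -0.132)  len=0.3761
  (v27,v3,v24) [--+] → (1.68327, -1.56725, -0.132)–(1.5201, -1.9061, -0.132)  len=0.3761
  (v24,v3,v0) [+-+] → (1.68327, -1.56725, -0.132)–(2.438, 0, -0.132)  len=1.7395

Chained into 2 loop(s):
  loop 1: 14 segments, perimeter = 9.1238
  loop 2: 14 segments, perimeter = 14.8094
Total perimeter = 23.933

loops=2 perimeter=23.933


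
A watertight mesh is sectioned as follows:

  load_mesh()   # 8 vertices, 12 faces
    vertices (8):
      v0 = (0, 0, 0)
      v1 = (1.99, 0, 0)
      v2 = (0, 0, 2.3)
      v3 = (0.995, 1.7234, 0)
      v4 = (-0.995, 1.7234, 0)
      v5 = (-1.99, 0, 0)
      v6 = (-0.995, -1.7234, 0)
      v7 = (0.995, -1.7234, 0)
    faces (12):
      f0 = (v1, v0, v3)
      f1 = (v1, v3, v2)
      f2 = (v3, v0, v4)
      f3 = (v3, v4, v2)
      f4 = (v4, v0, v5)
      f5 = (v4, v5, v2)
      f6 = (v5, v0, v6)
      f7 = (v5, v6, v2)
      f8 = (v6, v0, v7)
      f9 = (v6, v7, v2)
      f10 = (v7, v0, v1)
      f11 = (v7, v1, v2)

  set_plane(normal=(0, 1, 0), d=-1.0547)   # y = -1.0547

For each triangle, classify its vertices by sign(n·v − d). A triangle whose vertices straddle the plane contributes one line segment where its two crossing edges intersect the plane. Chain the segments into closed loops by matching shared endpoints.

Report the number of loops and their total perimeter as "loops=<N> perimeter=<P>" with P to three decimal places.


Straddling triangles (6 of 12):
  (v5,v0,v6) [++-] → (-0.608928, -1.0547, 0)–(-1.38107, -1.0547, 0)  len=0.7721
  (v5,v6,v2) [+-+] → (-1.38107, -1.0547, 0)–(-0.608928, -1.0547, 0.892428)  len=1.1801
  (v6,v0,v7) [-+-] → (-0.608928, -1.0547, 0)–(0.608928, -1.0547, 0)  len=1.2179
  (v6,v7,v2) [--+] → (0.608928, -1.0547, 0.892428)–(-0.608928, -1.0547, 0.892428)  len=1.2179
  (v7,v0,v1) [-++] → (0.608928, -1.0547, 0)–(1.38107, -1.0547, 0)  len=0.7721
  (v7,v1,v2) [-++] → (1.38107, -1.0547, 0)–(0.608928, -1.0547, 0.892428)  len=1.1801

Chained into 1 loop(s):
  loop 1: 6 segments, perimeter = 6.3402
Total perimeter = 6.340

loops=1 perimeter=6.340


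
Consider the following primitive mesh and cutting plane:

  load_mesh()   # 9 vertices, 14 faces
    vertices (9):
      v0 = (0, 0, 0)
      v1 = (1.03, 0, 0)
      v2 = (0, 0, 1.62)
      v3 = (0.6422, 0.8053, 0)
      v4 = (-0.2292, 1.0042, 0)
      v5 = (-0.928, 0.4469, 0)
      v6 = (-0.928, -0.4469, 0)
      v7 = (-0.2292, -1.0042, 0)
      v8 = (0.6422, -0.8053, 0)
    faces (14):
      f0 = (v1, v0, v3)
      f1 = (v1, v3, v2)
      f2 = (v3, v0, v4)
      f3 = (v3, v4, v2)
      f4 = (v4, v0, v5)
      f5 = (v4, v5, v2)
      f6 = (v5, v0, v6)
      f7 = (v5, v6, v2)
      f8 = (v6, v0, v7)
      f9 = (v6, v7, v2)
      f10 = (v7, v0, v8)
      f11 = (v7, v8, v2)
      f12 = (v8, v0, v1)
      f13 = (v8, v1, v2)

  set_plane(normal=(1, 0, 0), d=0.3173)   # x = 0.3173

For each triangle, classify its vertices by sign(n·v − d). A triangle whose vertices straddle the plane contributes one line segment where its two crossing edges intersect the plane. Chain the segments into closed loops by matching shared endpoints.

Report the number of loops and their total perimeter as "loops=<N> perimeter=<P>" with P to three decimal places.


loops=1 perimeter=4.658

Straddling triangles (8 of 14):
  (v1,v0,v3) [+-+] → (0.3173, 0, 0)–(0.3173, 0.397885, 0)  len=0.3979
  (v1,v3,v2) [++-] → (0.3173, 0.397885, 0.819586)–(0.3173, 0, 1.12095)  len=0.4991
  (v3,v0,v4) [+--] → (0.3173, 0.397885, 0)–(0.3173, 0.87946, 0)  len=0.4816
  (v3,v4,v2) [+--] → (0.3173, 0.87946, 0)–(0.3173, 0.397885, 0.819586)  len=0.9506
  (v7,v0,v8) [--+] → (0.3173, -0.397885, 0)–(0.3173, -0.87946, 0)  len=0.4816
  (v7,v8,v2) [-+-] → (0.3173, -0.87946, 0)–(0.3173, -0.397885, 0.819586)  len=0.9506
  (v8,v0,v1) [+-+] → (0.3173, -0.397885, 0)–(0.3173, 0, 0)  len=0.3979
  (v8,v1,v2) [++-] → (0.3173, 0, 1.12095)–(0.3173, -0.397885, 0.819586)  len=0.4991

Chained into 1 loop(s):
  loop 1: 8 segments, perimeter = 4.6584
Total perimeter = 4.658


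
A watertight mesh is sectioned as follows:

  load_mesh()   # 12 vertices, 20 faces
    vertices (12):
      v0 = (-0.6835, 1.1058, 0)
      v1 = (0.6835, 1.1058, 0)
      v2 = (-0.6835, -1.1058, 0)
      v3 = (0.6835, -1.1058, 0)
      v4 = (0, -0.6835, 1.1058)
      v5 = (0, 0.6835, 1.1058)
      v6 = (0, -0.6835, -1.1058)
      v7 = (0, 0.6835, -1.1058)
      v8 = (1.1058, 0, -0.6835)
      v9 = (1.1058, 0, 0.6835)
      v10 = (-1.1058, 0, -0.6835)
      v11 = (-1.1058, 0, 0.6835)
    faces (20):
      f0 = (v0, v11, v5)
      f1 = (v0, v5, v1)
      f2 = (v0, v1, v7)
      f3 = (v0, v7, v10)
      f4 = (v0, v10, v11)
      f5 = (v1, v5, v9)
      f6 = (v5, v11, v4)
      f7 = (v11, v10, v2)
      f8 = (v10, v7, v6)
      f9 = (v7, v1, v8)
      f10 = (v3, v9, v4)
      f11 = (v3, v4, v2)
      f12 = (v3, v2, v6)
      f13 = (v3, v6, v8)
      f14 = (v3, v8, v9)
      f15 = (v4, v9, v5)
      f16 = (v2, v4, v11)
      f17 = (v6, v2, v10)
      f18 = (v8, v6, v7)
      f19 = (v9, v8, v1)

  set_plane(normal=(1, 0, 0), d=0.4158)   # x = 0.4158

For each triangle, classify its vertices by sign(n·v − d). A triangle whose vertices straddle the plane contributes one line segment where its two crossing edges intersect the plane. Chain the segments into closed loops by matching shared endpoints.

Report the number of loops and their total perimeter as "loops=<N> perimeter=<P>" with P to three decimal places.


Straddling triangles (10 of 20):
  (v0,v5,v1) [--+] → (0.4158, 0.940402, 0.433098)–(0.4158, 1.1058, 0)  len=0.4636
  (v0,v1,v7) [-+-] → (0.4158, 1.1058, 0)–(0.4158, 0.940402, -0.433098)  len=0.4636
  (v1,v5,v9) [+-+] → (0.4158, 0.940402, 0.433098)–(0.4158, 0.426492, 0.947008)  len=0.7268
  (v7,v1,v8) [-++] → (0.4158, 0.940402, -0.433098)–(0.4158, 0.426492, -0.947008)  len=0.7268
  (v3,v9,v4) [++-] → (0.4158, -0.426492, 0.947008)–(0.4158, -0.940402, 0.433098)  len=0.7268
  (v3,v4,v2) [+--] → (0.4158, -0.940402, 0.433098)–(0.4158, -1.1058, 0)  len=0.4636
  (v3,v2,v6) [+--] → (0.4158, -1.1058, 0)–(0.4158, -0.940402, -0.433098)  len=0.4636
  (v3,v6,v8) [+-+] → (0.4158, -0.940402, -0.433098)–(0.4158, -0.426492, -0.947008)  len=0.7268
  (v4,v9,v5) [-+-] → (0.4158, -0.426492, 0.947008)–(0.4158, 0.426492, 0.947008)  len=0.8530
  (v8,v6,v7) [+--] → (0.4158, -0.426492, -0.947008)–(0.4158, 0.426492, -0.947008)  len=0.8530

Chained into 1 loop(s):
  loop 1: 10 segments, perimeter = 6.4675
Total perimeter = 6.468

loops=1 perimeter=6.468


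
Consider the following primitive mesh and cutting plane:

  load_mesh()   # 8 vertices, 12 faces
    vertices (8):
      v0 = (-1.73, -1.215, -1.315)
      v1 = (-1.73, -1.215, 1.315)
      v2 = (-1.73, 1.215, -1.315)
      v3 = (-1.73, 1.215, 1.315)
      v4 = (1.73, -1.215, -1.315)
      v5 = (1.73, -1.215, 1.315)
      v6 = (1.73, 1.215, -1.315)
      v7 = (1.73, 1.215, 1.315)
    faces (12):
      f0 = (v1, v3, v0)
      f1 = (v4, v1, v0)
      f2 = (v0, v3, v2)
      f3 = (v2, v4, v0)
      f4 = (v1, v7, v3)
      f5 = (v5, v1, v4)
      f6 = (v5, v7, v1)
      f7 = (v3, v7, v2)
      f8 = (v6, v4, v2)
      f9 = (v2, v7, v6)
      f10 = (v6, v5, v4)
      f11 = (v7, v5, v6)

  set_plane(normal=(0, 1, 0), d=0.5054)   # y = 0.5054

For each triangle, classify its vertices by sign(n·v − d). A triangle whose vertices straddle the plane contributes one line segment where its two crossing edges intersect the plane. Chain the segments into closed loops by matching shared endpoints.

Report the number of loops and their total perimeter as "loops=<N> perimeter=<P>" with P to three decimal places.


loops=1 perimeter=12.180

Straddling triangles (8 of 12):
  (v1,v3,v0) [-+-] → (-1.73, 0.5054, 1.315)–(-1.73, 0.5054, 0.546997)  len=0.7680
  (v0,v3,v2) [-++] → (-1.73, 0.5054, 0.546997)–(-1.73, 0.5054, -1.315)  len=1.8620
  (v2,v4,v0) [+--] → (-0.719623, 0.5054, -1.315)–(-1.73, 0.5054, -1.315)  len=1.0104
  (v1,v7,v3) [-++] → (0.719623, 0.5054, 1.315)–(-1.73, 0.5054, 1.315)  len=2.4496
  (v5,v7,v1) [-+-] → (1.73, 0.5054, 1.315)–(0.719623, 0.5054, 1.315)  len=1.0104
  (v6,v4,v2) [+-+] → (1.73, 0.5054, -1.315)–(-0.719623, 0.5054, -1.315)  len=2.4496
  (v6,v5,v4) [+--] → (1.73, 0.5054, -0.546997)–(1.73, 0.5054, -1.315)  len=0.7680
  (v7,v5,v6) [+-+] → (1.73, 0.5054, 1.315)–(1.73, 0.5054, -0.546997)  len=1.8620

Chained into 1 loop(s):
  loop 1: 8 segments, perimeter = 12.1800
Total perimeter = 12.180


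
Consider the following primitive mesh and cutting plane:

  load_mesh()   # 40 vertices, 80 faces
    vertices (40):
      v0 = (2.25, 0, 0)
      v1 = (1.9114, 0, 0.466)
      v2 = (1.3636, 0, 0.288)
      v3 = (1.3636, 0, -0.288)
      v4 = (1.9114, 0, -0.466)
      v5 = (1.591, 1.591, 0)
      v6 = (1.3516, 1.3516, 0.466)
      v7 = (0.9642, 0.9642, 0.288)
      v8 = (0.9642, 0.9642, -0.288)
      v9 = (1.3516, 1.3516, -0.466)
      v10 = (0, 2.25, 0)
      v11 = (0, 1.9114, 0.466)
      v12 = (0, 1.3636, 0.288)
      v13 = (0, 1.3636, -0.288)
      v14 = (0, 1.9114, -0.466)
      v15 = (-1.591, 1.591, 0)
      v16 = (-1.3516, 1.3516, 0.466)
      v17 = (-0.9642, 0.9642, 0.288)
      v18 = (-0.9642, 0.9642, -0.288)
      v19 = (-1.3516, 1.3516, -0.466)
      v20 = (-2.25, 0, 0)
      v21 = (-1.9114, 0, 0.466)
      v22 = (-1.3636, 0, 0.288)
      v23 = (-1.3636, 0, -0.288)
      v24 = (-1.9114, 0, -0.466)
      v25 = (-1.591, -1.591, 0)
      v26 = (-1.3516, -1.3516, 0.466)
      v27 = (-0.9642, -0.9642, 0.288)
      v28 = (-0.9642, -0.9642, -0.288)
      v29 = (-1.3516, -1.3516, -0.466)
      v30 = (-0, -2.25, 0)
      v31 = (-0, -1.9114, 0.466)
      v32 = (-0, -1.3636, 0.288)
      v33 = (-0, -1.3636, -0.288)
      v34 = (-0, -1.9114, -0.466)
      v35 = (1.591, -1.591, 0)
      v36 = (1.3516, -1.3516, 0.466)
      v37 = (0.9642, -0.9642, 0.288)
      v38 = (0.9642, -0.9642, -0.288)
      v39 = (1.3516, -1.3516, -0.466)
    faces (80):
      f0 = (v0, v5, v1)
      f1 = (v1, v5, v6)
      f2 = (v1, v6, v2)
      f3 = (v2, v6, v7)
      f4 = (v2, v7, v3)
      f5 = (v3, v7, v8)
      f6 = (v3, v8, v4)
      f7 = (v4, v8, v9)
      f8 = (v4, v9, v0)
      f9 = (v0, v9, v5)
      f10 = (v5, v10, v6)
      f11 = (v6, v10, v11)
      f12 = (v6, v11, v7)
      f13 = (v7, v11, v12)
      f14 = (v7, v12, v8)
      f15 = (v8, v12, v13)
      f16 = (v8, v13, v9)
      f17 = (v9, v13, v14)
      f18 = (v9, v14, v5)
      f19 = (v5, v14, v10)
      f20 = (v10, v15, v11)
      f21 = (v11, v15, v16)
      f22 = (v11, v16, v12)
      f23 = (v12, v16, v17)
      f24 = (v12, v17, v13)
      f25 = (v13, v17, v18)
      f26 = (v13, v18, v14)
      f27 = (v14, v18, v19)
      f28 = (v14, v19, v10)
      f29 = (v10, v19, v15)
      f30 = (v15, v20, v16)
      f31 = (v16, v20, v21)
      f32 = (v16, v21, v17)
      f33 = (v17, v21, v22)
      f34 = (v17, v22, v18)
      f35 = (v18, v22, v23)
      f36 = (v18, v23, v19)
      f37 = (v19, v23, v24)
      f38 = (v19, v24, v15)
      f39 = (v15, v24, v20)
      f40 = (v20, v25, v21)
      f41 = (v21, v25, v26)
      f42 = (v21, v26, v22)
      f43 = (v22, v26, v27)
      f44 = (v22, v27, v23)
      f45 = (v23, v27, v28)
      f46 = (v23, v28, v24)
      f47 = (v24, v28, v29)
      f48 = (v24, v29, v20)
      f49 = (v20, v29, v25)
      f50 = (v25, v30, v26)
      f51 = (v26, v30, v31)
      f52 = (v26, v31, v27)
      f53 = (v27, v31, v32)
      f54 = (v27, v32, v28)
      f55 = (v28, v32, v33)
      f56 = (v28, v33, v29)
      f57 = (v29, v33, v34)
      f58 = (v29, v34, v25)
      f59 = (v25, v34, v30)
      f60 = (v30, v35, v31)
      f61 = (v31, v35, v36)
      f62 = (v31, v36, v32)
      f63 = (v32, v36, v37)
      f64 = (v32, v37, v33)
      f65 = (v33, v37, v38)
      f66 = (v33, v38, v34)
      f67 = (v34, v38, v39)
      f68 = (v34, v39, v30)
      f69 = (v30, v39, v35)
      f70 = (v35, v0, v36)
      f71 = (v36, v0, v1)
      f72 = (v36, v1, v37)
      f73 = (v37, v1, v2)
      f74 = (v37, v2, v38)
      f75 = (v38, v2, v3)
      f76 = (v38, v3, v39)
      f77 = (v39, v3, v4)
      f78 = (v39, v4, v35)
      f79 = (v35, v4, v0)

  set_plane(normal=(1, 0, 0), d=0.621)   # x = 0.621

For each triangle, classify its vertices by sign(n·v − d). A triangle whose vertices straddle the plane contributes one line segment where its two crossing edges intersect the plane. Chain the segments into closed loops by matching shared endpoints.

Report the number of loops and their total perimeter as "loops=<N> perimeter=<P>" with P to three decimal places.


loops=2 perimeter=5.760

Straddling triangles (20 of 80):
  (v5,v10,v6) [+-+] → (0.621, 1.99278, 0)–(0.621, 1.83723, 0.214106)  len=0.2646
  (v6,v10,v11) [+--] → (0.621, 1.83723, 0.214106)–(0.621, 1.6542, 0.466)  len=0.3114
  (v6,v11,v7) [+-+] → (0.621, 1.6542, 0.466)–(0.621, 1.30135, 0.351358)  len=0.3710
  (v7,v11,v12) [+--] → (0.621, 1.30135, 0.351358)–(0.621, 1.10636, 0.288)  len=0.2050
  (v7,v12,v8) [+-+] → (0.621, 1.10636, 0.288)–(0.621, 1.10636, -0.082977)  len=0.3710
  (v8,v12,v13) [+--] → (0.621, 1.10636, -0.082977)–(0.621, 1.10636, -0.288)  len=0.2050
  (v8,v13,v9) [+-+] → (0.621, 1.10636, -0.288)–(0.621, 1.35809, -0.369783)  len=0.2647
  (v9,v13,v14) [+--] → (0.621, 1.35809, -0.369783)–(0.621, 1.6542, -0.466)  len=0.3114
  (v9,v14,v5) [+-+] → (0.621, 1.6542, -0.466)–(0.621, 1.78634, -0.284111)  len=0.2248
  (v5,v14,v10) [+--] → (0.621, 1.78634, -0.284111)–(0.621, 1.99278, 0)  len=0.3512
  (v30,v35,v31) [-+-] → (0.621, -1.99278, 0)–(0.621, -1.78634, 0.284111)  len=0.3512
  (v31,v35,v36) [-++] → (0.621, -1.78634, 0.284111)–(0.621, -1.6542, 0.466)  len=0.2248
  (v31,v36,v32) [-+-] → (0.621, -1.6542, 0.466)–(0.621, -1.35809, 0.369783)  len=0.3114
  (v32,v36,v37) [-++] → (0.621, -1.35809, 0.369783)–(0.621, -1.10636, 0.288)  len=0.2647
  (v32,v37,v33) [-+-] → (0.621, -1.10636, 0.288)–(0.621, -1.10636, 0.082977)  len=0.2050
  (v33,v37,v38) [-++] → (0.621, -1.10636, 0.082977)–(0.621, -1.10636, -0.288)  len=0.3710
  (v33,v38,v34) [-+-] → (0.621, -1.10636, -0.288)–(0.621, -1.30135, -0.351358)  len=0.2050
  (v34,v38,v39) [-++] → (0.621, -1.30135, -0.351358)–(0.621, -1.6542, -0.466)  len=0.3710
  (v34,v39,v30) [-+-] → (0.621, -1.6542, -0.466)–(0.621, -1.83723, -0.214106)  len=0.3114
  (v30,v39,v35) [-++] → (0.621, -1.83723, -0.214106)–(0.621, -1.99278, 0)  len=0.2646

Chained into 2 loop(s):
  loop 1: 10 segments, perimeter = 2.8801
  loop 2: 10 segments, perimeter = 2.8801
Total perimeter = 5.760


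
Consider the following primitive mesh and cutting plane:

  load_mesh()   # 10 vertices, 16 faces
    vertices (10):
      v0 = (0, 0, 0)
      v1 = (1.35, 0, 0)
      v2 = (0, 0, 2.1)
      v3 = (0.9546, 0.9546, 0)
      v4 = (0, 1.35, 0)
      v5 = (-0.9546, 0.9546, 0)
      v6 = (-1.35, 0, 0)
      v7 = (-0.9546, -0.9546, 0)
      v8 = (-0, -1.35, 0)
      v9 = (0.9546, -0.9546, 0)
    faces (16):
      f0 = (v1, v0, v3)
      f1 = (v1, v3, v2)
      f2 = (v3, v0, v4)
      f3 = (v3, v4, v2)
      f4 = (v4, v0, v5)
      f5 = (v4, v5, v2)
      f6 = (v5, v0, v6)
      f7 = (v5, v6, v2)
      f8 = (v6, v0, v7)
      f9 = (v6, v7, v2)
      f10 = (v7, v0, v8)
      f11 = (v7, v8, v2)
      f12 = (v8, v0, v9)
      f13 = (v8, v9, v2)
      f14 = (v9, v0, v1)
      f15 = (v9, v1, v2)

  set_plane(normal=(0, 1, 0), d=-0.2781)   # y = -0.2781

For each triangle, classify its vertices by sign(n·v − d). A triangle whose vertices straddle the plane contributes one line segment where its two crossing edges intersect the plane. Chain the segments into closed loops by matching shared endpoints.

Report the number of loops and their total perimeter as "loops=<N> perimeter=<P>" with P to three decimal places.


Straddling triangles (8 of 16):
  (v6,v0,v7) [++-] → (-0.2781, -0.2781, 0)–(-1.23481, -0.2781, 0)  len=0.9567
  (v6,v7,v2) [+-+] → (-1.23481, -0.2781, 0)–(-0.2781, -0.2781, 1.48821)  len=1.7692
  (v7,v0,v8) [-+-] → (-0.2781, -0.2781, 0)–(0, -0.2781, 0)  len=0.2781
  (v7,v8,v2) [--+] → (0, -0.2781, 1.6674)–(-0.2781, -0.2781, 1.48821)  len=0.3308
  (v8,v0,v9) [-+-] → (0, -0.2781, 0)–(0.2781, -0.2781, 0)  len=0.2781
  (v8,v9,v2) [--+] → (0.2781, -0.2781, 1.48821)–(0, -0.2781, 1.6674)  len=0.3308
  (v9,v0,v1) [-++] → (0.2781, -0.2781, 0)–(1.23481, -0.2781, 0)  len=0.9567
  (v9,v1,v2) [-++] → (1.23481, -0.2781, 0)–(0.2781, -0.2781, 1.48821)  len=1.7692

Chained into 1 loop(s):
  loop 1: 8 segments, perimeter = 6.6697
Total perimeter = 6.670

loops=1 perimeter=6.670
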